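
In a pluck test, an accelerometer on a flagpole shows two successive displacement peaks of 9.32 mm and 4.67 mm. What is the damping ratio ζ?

0.109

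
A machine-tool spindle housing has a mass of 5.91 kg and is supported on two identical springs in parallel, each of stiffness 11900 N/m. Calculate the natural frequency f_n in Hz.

Parallel springs add: k_eq = 2 × 11900 = 23800 N/m.
ω_n = √(k_eq/m) = √(23800/5.91) = √4027 = 63.46 rad/s.
f_n = ω_n/(2π) = 63.46/6.283 = 10.10 Hz.

10.1 Hz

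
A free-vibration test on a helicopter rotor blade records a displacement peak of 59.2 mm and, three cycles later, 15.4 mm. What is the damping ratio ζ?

Logarithmic decrement δ = (1/n)·ln(x₀/x_n) = (1/3)·ln(59.2/15.4) = (1/3)·ln(3.844) = 0.4489.
ζ = δ/√(4π² + δ²) = 0.4489/√(39.48 + 0.201) = 0.4489/6.299 = 0.07126.

0.0713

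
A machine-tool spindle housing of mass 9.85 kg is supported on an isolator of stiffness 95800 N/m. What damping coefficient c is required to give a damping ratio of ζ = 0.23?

447 N·s/m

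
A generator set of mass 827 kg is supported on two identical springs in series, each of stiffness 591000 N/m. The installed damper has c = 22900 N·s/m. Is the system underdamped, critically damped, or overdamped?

underdamped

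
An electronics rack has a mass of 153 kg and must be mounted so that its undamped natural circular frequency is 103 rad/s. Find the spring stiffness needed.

k = m·ω_n² = 153 × 103.0² = 153 × 10610 = 1623000 N/m.

1620000 N/m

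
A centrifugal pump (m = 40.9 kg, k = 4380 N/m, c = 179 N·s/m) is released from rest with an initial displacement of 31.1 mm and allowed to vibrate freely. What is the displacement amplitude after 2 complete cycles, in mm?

2.05 mm

ζ = c/(2√(km)) = 179/(2√(4380 × 40.9)) = 179/846.5 = 0.2115.
Logarithmic decrement δ = 2πζ/√(1 − ζ²) = 2π × 0.2115/√(1 − 0.0447) = 1.359.
After n cycles, x_n/x₀ = e^(−nδ), so x_2 = 31.1 × e^(−2 × 1.359) = 31.1 × 0.06596 = 2.051 mm.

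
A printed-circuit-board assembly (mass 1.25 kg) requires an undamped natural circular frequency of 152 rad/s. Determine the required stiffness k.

k = m·ω_n² = 1.25 × 152.0² = 1.25 × 23100 = 28880 N/m.

28900 N/m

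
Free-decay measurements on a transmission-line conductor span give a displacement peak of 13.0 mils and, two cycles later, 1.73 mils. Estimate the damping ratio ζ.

Logarithmic decrement δ = (1/n)·ln(x₀/x_n) = (1/2)·ln(13.0/1.73) = (1/2)·ln(7.514) = 1.008.
ζ = δ/√(4π² + δ²) = 1.008/√(39.48 + 1.02) = 1.008/6.364 = 0.1585.

0.158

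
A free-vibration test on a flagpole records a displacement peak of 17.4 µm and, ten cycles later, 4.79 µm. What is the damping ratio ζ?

Logarithmic decrement δ = (1/n)·ln(x₀/x_n) = (1/10)·ln(17.4/4.79) = (1/10)·ln(3.633) = 0.1290.
ζ = δ/√(4π² + δ²) = 0.1290/√(39.48 + 0.0166) = 0.1290/6.285 = 0.02053.

0.0205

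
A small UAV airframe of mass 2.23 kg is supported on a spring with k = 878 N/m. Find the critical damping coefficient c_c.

88.5 N·s/m

c_c = 2√(k·m) = 2√(878.0 × 2.23) = 2 × 44.25 = 88.50 N·s/m.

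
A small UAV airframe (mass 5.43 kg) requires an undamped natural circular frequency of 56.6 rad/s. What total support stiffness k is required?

k = m·ω_n² = 5.43 × 56.60² = 5.43 × 3204 = 17400 N/m.

17400 N/m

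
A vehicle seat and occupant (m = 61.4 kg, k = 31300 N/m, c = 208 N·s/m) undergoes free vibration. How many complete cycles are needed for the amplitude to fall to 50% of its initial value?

ζ = c/(2√(km)) = 208/(2√(31300 × 61.4)) = 208/2773 = 0.07502.
Logarithmic decrement δ = 2πζ/√(1 − ζ²) = 2π × 0.07502/√(1 − 0.00563) = 0.4727.
x_n/x₀ = e^(−nδ) ≤ 0.5; take ln: n ≥ ln(1/0.5)/δ = 0.6931/0.4727 = 1.466.
So 2 complete cycles are required.

2 cycles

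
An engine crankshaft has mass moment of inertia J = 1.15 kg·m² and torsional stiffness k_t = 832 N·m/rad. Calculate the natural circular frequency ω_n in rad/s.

26.9 rad/s

ω_n = √(k_t/J) = √(832/1.15) = √723.5 = 26.90 rad/s.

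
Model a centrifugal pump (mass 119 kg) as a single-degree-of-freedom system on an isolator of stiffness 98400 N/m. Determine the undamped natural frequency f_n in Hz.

ω_n = √(k/m) = √(98400/119) = √826.9 = 28.76 rad/s.
f_n = ω_n/(2π) = 28.76/6.283 = 4.577 Hz.

4.58 Hz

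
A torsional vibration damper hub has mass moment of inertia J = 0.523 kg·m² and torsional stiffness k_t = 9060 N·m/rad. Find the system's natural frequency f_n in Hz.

ω_n = √(k_t/J) = √(9060/0.523) = √17320 = 131.6 rad/s.
f_n = ω_n/(2π) = 131.6/6.283 = 20.95 Hz.

20.9 Hz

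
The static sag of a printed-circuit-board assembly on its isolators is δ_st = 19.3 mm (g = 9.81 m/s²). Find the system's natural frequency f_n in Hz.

3.59 Hz

ω_n = √(g/δ_st) = √(9.81/0.0193) = √508.3 = 22.55 rad/s.
f_n = ω_n/(2π) = 22.55/6.283 = 3.588 Hz.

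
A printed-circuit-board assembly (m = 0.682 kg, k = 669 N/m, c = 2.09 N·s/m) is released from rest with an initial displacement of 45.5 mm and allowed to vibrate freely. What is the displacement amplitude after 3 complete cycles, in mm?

18.1 mm

ζ = c/(2√(km)) = 2.09/(2√(669 × 0.682)) = 2.09/42.72 = 0.04892.
Logarithmic decrement δ = 2πζ/√(1 − ζ²) = 2π × 0.04892/√(1 − 0.00239) = 0.3078.
After n cycles, x_n/x₀ = e^(−nδ), so x_3 = 45.5 × e^(−3 × 0.3078) = 45.5 × 0.3972 = 18.07 mm.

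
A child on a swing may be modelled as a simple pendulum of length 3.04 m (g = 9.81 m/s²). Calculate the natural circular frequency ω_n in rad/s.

For a simple pendulum ω_n = √(g/L) = √(9.81/3.04) = √3.227 = 1.796 rad/s.

1.80 rad/s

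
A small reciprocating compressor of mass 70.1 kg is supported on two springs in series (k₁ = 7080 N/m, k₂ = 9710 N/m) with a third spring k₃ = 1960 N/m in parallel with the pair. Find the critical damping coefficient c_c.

Series pair: k_s = k₁k₂/(k₁+k₂) = (7080)(9710)/(7080 + 9710) = 4095 N/m. In parallel with k₃: k_eq = 4095 + 1960 = 6055 N/m.
c_c = 2√(k_eq·m) = 2√(6055 × 70.1) = 2 × 651.5 = 1303 N·s/m.

1300 N·s/m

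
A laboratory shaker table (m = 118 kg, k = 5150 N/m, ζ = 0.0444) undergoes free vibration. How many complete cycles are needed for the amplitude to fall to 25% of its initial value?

5 cycles

Logarithmic decrement δ = 2πζ/√(1 − ζ²) = 2π × 0.04440/√(1 − 0.00197) = 0.2792.
x_n/x₀ = e^(−nδ) ≤ 0.25; take ln: n ≥ ln(1/0.25)/δ = 1.386/0.2792 = 4.964.
So 5 complete cycles are required.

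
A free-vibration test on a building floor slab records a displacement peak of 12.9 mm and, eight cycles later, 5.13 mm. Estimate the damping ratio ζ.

0.0183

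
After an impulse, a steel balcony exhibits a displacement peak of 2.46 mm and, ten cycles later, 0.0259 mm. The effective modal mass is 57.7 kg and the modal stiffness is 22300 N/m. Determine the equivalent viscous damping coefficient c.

164 N·s/m

Logarithmic decrement δ = (1/n)·ln(x₀/x_n) = (1/10)·ln(2.46/0.0259) = (1/10)·ln(94.98) = 0.4554.
ζ = δ/√(4π² + δ²) = 0.4554/√(39.48 + 0.207) = 0.4554/6.300 = 0.07228.
c = ζ · 2√(km) = 0.07228 × 2√(22300 × 57.7) = 0.07228 × 2269 = 164.0 N·s/m.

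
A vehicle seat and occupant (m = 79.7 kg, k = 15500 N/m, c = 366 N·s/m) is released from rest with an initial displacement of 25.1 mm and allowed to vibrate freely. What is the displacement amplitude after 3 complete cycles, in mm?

1.08 mm

ζ = c/(2√(km)) = 366/(2√(15500 × 79.7)) = 366/2223 = 0.1646.
Logarithmic decrement δ = 2πζ/√(1 − ζ²) = 2π × 0.1646/√(1 − 0.0271) = 1.049.
After n cycles, x_n/x₀ = e^(−nδ), so x_3 = 25.1 × e^(−3 × 1.049) = 25.1 × 0.04300 = 1.079 mm.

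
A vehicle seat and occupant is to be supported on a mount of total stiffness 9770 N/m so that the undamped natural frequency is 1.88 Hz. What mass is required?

70.0 kg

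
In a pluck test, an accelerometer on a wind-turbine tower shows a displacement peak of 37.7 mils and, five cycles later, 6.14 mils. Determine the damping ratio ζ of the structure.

Logarithmic decrement δ = (1/n)·ln(x₀/x_n) = (1/5)·ln(37.7/6.14) = (1/5)·ln(6.140) = 0.3630.
ζ = δ/√(4π² + δ²) = 0.3630/√(39.48 + 0.132) = 0.3630/6.294 = 0.05767.

0.0577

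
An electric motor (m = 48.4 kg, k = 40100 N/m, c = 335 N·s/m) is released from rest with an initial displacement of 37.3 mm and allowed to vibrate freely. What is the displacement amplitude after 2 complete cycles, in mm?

ζ = c/(2√(km)) = 335/(2√(40100 × 48.4)) = 335/2786 = 0.1202.
Logarithmic decrement δ = 2πζ/√(1 − ζ²) = 2π × 0.1202/√(1 − 0.0145) = 0.7610.
After n cycles, x_n/x₀ = e^(−nδ), so x_2 = 37.3 × e^(−2 × 0.7610) = 37.3 × 0.2183 = 8.142 mm.

8.14 mm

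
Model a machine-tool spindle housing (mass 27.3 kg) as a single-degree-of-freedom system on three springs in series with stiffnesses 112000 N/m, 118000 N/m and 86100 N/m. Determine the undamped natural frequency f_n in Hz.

5.65 Hz

Series springs: 1/k_eq = 1/112000 + 1/118000 + 1/86100 = 2.902×10^-5, so k_eq = 34460 N/m.
ω_n = √(k_eq/m) = √(34460/27.3) = √1262 = 35.53 rad/s.
f_n = ω_n/(2π) = 35.53/6.283 = 5.655 Hz.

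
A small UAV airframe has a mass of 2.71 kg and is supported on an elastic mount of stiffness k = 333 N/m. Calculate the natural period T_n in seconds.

0.567 s

ω_n = √(k/m) = √(333.0/2.71) = √122.9 = 11.09 rad/s.
T_n = 2π/ω_n = 6.283/11.09 = 0.5668 s.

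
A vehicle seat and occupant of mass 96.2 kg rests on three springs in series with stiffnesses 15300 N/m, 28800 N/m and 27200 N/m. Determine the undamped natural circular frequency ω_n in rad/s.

8.72 rad/s

Series springs: 1/k_eq = 1/15300 + 1/28800 + 1/27200 = 0.0001368, so k_eq = 7307 N/m.
ω_n = √(k_eq/m) = √(7307/96.2) = √75.96 = 8.716 rad/s.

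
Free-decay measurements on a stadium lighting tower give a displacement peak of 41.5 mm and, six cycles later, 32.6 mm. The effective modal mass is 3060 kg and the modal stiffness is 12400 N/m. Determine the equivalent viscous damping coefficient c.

78.9 N·s/m

Logarithmic decrement δ = (1/n)·ln(x₀/x_n) = (1/6)·ln(41.5/32.6) = (1/6)·ln(1.273) = 0.04023.
ζ = δ/√(4π² + δ²) = 0.04023/√(39.48 + 0.00162) = 0.04023/6.283 = 0.006403.
c = ζ · 2√(km) = 0.006403 × 2√(12400 × 3060) = 0.006403 × 12320 = 78.88 N·s/m.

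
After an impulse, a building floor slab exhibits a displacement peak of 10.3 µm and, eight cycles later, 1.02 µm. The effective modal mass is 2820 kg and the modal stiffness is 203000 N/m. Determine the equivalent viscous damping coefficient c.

Logarithmic decrement δ = (1/n)·ln(x₀/x_n) = (1/8)·ln(10.3/1.02) = (1/8)·ln(10.10) = 0.2890.
ζ = δ/√(4π² + δ²) = 0.2890/√(39.48 + 0.0835) = 0.2890/6.290 = 0.04595.
c = ζ · 2√(km) = 0.04595 × 2√(203000 × 2820) = 0.04595 × 47850 = 2199 N·s/m.

2200 N·s/m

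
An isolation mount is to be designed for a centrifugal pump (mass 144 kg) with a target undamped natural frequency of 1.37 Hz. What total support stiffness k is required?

ω_n = 2πf_n = 2π × 1.37 = 8.608 rad/s.
k = m·ω_n² = 144 × 8.608² = 144 × 74.10 = 10670 N/m.

10700 N/m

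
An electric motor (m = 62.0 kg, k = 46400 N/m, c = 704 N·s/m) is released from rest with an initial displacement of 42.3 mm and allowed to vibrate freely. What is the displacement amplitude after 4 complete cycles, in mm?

ζ = c/(2√(km)) = 704/(2√(46400 × 62.0)) = 704/3392 = 0.2075.
Logarithmic decrement δ = 2πζ/√(1 − ζ²) = 2π × 0.2075/√(1 − 0.0431) = 1.333.
After n cycles, x_n/x₀ = e^(−nδ), so x_4 = 42.3 × e^(−4 × 1.333) = 42.3 × 0.004835 = 0.2045 mm.

0.205 mm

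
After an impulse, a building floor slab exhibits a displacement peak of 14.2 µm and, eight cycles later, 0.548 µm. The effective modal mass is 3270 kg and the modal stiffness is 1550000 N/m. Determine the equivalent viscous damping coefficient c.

9200 N·s/m

Logarithmic decrement δ = (1/n)·ln(x₀/x_n) = (1/8)·ln(14.2/0.548) = (1/8)·ln(25.91) = 0.4068.
ζ = δ/√(4π² + δ²) = 0.4068/√(39.48 + 0.166) = 0.4068/6.296 = 0.06462.
c = ζ · 2√(km) = 0.06462 × 2√(1550000 × 3270) = 0.06462 × 142400 = 9200 N·s/m.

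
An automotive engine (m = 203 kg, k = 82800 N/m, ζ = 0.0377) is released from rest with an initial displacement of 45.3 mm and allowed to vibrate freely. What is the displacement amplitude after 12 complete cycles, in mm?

2.63 mm

Logarithmic decrement δ = 2πζ/√(1 − ζ²) = 2π × 0.03770/√(1 − 0.00142) = 0.2370.
After n cycles, x_n/x₀ = e^(−nδ), so x_12 = 45.3 × e^(−12 × 0.2370) = 45.3 × 0.05816 = 2.635 mm.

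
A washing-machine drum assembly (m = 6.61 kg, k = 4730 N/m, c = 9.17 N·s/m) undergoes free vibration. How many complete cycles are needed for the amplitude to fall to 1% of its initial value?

29 cycles

ζ = c/(2√(km)) = 9.17/(2√(4730 × 6.61)) = 9.17/353.6 = 0.02593.
Logarithmic decrement δ = 2πζ/√(1 − ζ²) = 2π × 0.02593/√(1 − 0.000672) = 0.1630.
x_n/x₀ = e^(−nδ) ≤ 0.01; take ln: n ≥ ln(1/0.01)/δ = 4.605/0.1630 = 28.26.
So 29 complete cycles are required.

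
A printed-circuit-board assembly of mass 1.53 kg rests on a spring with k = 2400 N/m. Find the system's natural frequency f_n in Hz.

6.30 Hz

ω_n = √(k/m) = √(2400/1.53) = √1569 = 39.61 rad/s.
f_n = ω_n/(2π) = 39.61/6.283 = 6.303 Hz.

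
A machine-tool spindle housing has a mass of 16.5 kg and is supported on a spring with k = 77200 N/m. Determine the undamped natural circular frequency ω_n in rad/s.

ω_n = √(k/m) = √(77200/16.5) = √4679 = 68.40 rad/s.

68.4 rad/s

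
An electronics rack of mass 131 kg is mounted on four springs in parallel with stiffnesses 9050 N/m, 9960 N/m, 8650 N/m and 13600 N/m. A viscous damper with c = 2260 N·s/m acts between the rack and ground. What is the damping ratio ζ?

0.486

Parallel springs add: k_eq = 9050 + 9960 + 8650 + 13600 = 41260 N/m.
ω_n = √(k_eq/m) = √(41260/131) = 17.75 rad/s.
Critical damping c_c = 2√(k_eq·m) = 2√(41260 × 131) = 4650 N·s/m, so ζ = c/c_c = 2260/4650 = 0.4860.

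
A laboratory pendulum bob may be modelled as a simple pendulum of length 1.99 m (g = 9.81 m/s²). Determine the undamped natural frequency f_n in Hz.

0.353 Hz

For a simple pendulum ω_n = √(g/L) = √(9.81/1.99) = √4.930 = 2.220 rad/s.
f_n = ω_n/(2π) = 2.220/6.283 = 0.3534 Hz.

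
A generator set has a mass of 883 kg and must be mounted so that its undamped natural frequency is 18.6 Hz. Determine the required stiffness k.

12100000 N/m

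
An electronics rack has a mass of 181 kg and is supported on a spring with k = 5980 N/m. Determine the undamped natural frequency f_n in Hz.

0.915 Hz

ω_n = √(k/m) = √(5980/181) = √33.04 = 5.748 rad/s.
f_n = ω_n/(2π) = 5.748/6.283 = 0.9148 Hz.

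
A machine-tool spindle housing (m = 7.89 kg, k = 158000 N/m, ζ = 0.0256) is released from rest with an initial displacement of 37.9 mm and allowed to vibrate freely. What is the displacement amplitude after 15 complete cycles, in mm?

Logarithmic decrement δ = 2πζ/√(1 − ζ²) = 2π × 0.02560/√(1 − 0.000655) = 0.1609.
After n cycles, x_n/x₀ = e^(−nδ), so x_15 = 37.9 × e^(−15 × 0.1609) = 37.9 × 0.08950 = 3.392 mm.

3.39 mm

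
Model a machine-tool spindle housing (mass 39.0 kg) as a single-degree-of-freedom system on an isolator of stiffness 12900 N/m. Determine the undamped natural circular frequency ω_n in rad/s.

18.2 rad/s

ω_n = √(k/m) = √(12900/39.0) = √330.8 = 18.19 rad/s.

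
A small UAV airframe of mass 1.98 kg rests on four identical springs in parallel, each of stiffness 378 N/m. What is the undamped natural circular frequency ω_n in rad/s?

27.6 rad/s

Parallel springs add: k_eq = 4 × 378 = 1512 N/m.
ω_n = √(k_eq/m) = √(1512/1.98) = √763.6 = 27.63 rad/s.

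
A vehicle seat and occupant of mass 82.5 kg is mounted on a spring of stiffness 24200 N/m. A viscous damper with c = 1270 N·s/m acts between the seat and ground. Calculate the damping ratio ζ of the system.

0.449

ω_n = √(k/m) = √(24200/82.5) = 17.13 rad/s.
Critical damping c_c = 2√(k·m) = 2√(24200 × 82.5) = 2826 N·s/m, so ζ = c/c_c = 1270/2826 = 0.4494.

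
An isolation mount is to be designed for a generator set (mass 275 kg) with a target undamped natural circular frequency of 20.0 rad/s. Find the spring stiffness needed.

110000 N/m

k = m·ω_n² = 275 × 20.00² = 275 × 400.0 = 110000 N/m.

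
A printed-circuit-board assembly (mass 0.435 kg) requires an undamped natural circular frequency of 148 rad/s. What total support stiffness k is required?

k = m·ω_n² = 0.435 × 148.0² = 0.435 × 21900 = 9528 N/m.

9530 N/m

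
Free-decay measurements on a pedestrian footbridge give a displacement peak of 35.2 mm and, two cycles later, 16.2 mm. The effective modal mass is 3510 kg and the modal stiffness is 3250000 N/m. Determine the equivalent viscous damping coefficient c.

Logarithmic decrement δ = (1/n)·ln(x₀/x_n) = (1/2)·ln(35.2/16.2) = (1/2)·ln(2.173) = 0.3880.
ζ = δ/√(4π² + δ²) = 0.3880/√(39.48 + 0.151) = 0.3880/6.295 = 0.06164.
c = ζ · 2√(km) = 0.06164 × 2√(3250000 × 3510) = 0.06164 × 213600 = 13170 N·s/m.

13200 N·s/m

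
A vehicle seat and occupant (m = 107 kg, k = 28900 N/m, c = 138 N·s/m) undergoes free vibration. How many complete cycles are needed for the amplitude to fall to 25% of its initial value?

6 cycles

ζ = c/(2√(km)) = 138/(2√(28900 × 107)) = 138/3517 = 0.03924.
Logarithmic decrement δ = 2πζ/√(1 − ζ²) = 2π × 0.03924/√(1 − 0.00154) = 0.2467.
x_n/x₀ = e^(−nδ) ≤ 0.25; take ln: n ≥ ln(1/0.25)/δ = 1.386/0.2467 = 5.619.
So 6 complete cycles are required.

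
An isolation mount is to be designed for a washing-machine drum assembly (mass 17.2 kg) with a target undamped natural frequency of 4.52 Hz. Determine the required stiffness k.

ω_n = 2πf_n = 2π × 4.52 = 28.40 rad/s.
k = m·ω_n² = 17.2 × 28.40² = 17.2 × 806.6 = 13870 N/m.

13900 N/m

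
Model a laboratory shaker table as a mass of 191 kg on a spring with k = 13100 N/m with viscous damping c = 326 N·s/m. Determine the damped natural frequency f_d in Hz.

1.31 Hz

ω_n = √(k/m) = √(13100/191) = 8.282 rad/s.
Critical damping c_c = 2√(k·m) = 2√(13100 × 191) = 3164 N·s/m, so ζ = c/c_c = 326/3164 = 0.1030.
ω_d = ω_n√(1 − ζ²) = 8.282 × √(1 − 0.0106) = 8.238 rad/s.
f_d = ω_d/(2π) = 1.311 Hz.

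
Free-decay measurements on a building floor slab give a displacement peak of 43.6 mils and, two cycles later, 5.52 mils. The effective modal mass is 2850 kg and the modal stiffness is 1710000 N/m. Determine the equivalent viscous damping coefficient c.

22700 N·s/m

Logarithmic decrement δ = (1/n)·ln(x₀/x_n) = (1/2)·ln(43.6/5.52) = (1/2)·ln(7.899) = 1.033.
ζ = δ/√(4π² + δ²) = 1.033/√(39.48 + 1.07) = 1.033/6.368 = 0.1623.
c = ζ · 2√(km) = 0.1623 × 2√(1710000 × 2850) = 0.1623 × 139600 = 22660 N·s/m.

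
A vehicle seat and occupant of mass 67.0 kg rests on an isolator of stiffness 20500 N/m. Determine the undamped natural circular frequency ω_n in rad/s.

ω_n = √(k/m) = √(20500/67.0) = √306.0 = 17.49 rad/s.

17.5 rad/s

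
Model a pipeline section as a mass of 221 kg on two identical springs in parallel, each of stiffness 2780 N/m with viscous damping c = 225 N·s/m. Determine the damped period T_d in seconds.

Parallel springs add: k_eq = 2 × 2780 = 5560 N/m.
ω_n = √(k_eq/m) = √(5560/221) = 5.016 rad/s.
Critical damping c_c = 2√(k_eq·m) = 2√(5560 × 221) = 2217 N·s/m, so ζ = c/c_c = 225/2217 = 0.1015.
ω_d = ω_n√(1 − ζ²) = 5.016 × √(1 − 0.0103) = 4.990 rad/s.
T_d = 2π/ω_d = 1.259 s.

1.26 s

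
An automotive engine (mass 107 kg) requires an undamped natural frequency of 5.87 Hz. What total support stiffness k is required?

ω_n = 2πf_n = 2π × 5.87 = 36.88 rad/s.
k = m·ω_n² = 107 × 36.88² = 107 × 1360 = 145600 N/m.

146000 N/m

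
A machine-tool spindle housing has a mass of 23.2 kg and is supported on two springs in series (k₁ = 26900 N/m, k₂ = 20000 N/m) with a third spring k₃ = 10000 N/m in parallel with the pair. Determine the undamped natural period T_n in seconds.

0.207 s

Series pair: k_s = k₁k₂/(k₁+k₂) = (26900)(20000)/(26900 + 20000) = 11470 N/m. In parallel with k₃: k_eq = 11470 + 10000 = 21470 N/m.
ω_n = √(k_eq/m) = √(21470/23.2) = √925.5 = 30.42 rad/s.
T_n = 2π/ω_n = 6.283/30.42 = 0.2065 s.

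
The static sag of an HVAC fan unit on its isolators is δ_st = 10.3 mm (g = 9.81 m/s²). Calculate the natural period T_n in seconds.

ω_n = √(g/δ_st) = √(9.81/0.0103) = √952.4 = 30.86 rad/s.
T_n = 2π/ω_n = 6.283/30.86 = 0.2036 s.

0.204 s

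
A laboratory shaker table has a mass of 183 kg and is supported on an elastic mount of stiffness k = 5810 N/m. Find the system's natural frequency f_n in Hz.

0.897 Hz

ω_n = √(k/m) = √(5810/183) = √31.75 = 5.635 rad/s.
f_n = ω_n/(2π) = 5.635/6.283 = 0.8968 Hz.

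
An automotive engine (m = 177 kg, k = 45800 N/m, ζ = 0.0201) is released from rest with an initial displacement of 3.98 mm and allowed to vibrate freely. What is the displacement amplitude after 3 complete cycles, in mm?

2.72 mm

Logarithmic decrement δ = 2πζ/√(1 − ζ²) = 2π × 0.02010/√(1 − 0.000404) = 0.1263.
After n cycles, x_n/x₀ = e^(−nδ), so x_3 = 3.98 × e^(−3 × 0.1263) = 3.98 × 0.6846 = 2.725 mm.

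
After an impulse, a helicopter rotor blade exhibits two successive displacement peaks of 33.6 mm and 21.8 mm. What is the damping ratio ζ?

0.0687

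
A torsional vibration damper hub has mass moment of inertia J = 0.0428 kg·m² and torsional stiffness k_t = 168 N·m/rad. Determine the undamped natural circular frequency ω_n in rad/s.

62.7 rad/s

ω_n = √(k_t/J) = √(168/0.0428) = √3925 = 62.65 rad/s.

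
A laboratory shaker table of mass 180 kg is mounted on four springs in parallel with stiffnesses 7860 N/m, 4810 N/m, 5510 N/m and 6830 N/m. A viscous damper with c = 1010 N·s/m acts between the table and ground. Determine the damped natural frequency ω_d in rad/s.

11.4 rad/s

Parallel springs add: k_eq = 7860 + 4810 + 5510 + 6830 = 25010 N/m.
ω_n = √(k_eq/m) = √(25010/180) = 11.79 rad/s.
Critical damping c_c = 2√(k_eq·m) = 2√(25010 × 180) = 4243 N·s/m, so ζ = c/c_c = 1010/4243 = 0.2380.
ω_d = ω_n√(1 − ζ²) = 11.79 × √(1 − 0.0566) = 11.45 rad/s.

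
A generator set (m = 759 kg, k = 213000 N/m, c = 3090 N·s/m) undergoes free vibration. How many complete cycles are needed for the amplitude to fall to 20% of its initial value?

ζ = c/(2√(km)) = 3090/(2√(213000 × 759)) = 3090/25430 = 0.1215.
Logarithmic decrement δ = 2πζ/√(1 − ζ²) = 2π × 0.1215/√(1 − 0.0148) = 0.7692.
x_n/x₀ = e^(−nδ) ≤ 0.2; take ln: n ≥ ln(1/0.2)/δ = 1.609/0.7692 = 2.092.
So 3 complete cycles are required.

3 cycles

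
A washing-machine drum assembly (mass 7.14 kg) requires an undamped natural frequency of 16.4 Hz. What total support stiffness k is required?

75800 N/m

ω_n = 2πf_n = 2π × 16.4 = 103.0 rad/s.
k = m·ω_n² = 7.14 × 103.0² = 7.14 × 10620 = 75810 N/m.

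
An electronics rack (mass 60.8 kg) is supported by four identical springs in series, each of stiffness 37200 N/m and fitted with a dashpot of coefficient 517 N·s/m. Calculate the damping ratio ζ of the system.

0.344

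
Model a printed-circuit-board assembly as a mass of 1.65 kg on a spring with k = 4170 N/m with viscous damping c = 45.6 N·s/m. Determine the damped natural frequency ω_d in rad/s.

48.3 rad/s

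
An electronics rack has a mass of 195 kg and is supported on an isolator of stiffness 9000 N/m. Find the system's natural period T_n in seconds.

ω_n = √(k/m) = √(9000/195) = √46.15 = 6.794 rad/s.
T_n = 2π/ω_n = 6.283/6.794 = 0.9249 s.

0.925 s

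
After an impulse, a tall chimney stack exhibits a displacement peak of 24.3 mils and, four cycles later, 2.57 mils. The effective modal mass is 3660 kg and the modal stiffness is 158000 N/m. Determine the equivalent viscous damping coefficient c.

4280 N·s/m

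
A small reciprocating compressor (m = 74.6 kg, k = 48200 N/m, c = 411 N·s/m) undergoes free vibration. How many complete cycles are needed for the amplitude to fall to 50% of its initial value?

2 cycles

ζ = c/(2√(km)) = 411/(2√(48200 × 74.6)) = 411/3792 = 0.1084.
Logarithmic decrement δ = 2πζ/√(1 − ζ²) = 2π × 0.1084/√(1 − 0.0117) = 0.6850.
x_n/x₀ = e^(−nδ) ≤ 0.5; take ln: n ≥ ln(1/0.5)/δ = 0.6931/0.6850 = 1.012.
So 2 complete cycles are required.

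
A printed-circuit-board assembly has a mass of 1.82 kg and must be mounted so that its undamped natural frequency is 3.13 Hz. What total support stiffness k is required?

ω_n = 2πf_n = 2π × 3.13 = 19.67 rad/s.
k = m·ω_n² = 1.82 × 19.67² = 1.82 × 386.8 = 703.9 N/m.

704 N/m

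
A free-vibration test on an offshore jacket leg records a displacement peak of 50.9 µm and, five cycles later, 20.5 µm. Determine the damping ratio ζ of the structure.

0.0289

Logarithmic decrement δ = (1/n)·ln(x₀/x_n) = (1/5)·ln(50.9/20.5) = (1/5)·ln(2.483) = 0.1819.
ζ = δ/√(4π² + δ²) = 0.1819/√(39.48 + 0.0331) = 0.1819/6.286 = 0.02894.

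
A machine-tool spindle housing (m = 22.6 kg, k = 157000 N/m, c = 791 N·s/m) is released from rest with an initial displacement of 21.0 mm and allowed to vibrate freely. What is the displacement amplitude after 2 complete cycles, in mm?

1.41 mm

ζ = c/(2√(km)) = 791/(2√(157000 × 22.6)) = 791/3767 = 0.2100.
Logarithmic decrement δ = 2πζ/√(1 − ζ²) = 2π × 0.2100/√(1 − 0.0441) = 1.349.
After n cycles, x_n/x₀ = e^(−nδ), so x_2 = 21.0 × e^(−2 × 1.349) = 21.0 × 0.06730 = 1.413 mm.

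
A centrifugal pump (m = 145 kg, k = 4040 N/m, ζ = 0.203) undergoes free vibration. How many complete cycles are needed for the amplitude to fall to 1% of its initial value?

Logarithmic decrement δ = 2πζ/√(1 − ζ²) = 2π × 0.2030/√(1 − 0.0412) = 1.303.
x_n/x₀ = e^(−nδ) ≤ 0.01; take ln: n ≥ ln(1/0.01)/δ = 4.605/1.303 = 3.535.
So 4 complete cycles are required.

4 cycles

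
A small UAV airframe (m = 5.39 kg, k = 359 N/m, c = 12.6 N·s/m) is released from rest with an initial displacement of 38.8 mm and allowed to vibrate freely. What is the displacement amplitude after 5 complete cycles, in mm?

0.412 mm

ζ = c/(2√(km)) = 12.6/(2√(359 × 5.39)) = 12.6/87.98 = 0.1432.
Logarithmic decrement δ = 2πζ/√(1 − ζ²) = 2π × 0.1432/√(1 − 0.0205) = 0.9092.
After n cycles, x_n/x₀ = e^(−nδ), so x_5 = 38.8 × e^(−5 × 0.9092) = 38.8 × 0.01061 = 0.4116 mm.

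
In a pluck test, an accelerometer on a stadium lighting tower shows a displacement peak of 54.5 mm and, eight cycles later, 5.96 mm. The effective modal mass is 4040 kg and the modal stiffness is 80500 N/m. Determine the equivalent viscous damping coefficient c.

1590 N·s/m

Logarithmic decrement δ = (1/n)·ln(x₀/x_n) = (1/8)·ln(54.5/5.96) = (1/8)·ln(9.144) = 0.2766.
ζ = δ/√(4π² + δ²) = 0.2766/√(39.48 + 0.0765) = 0.2766/6.289 = 0.04399.
c = ζ · 2√(km) = 0.04399 × 2√(80500 × 4040) = 0.04399 × 36070 = 1586 N·s/m.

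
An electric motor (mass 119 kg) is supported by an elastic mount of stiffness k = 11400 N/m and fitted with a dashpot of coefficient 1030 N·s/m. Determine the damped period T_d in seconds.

0.716 s

ω_n = √(k/m) = √(11400/119) = 9.788 rad/s.
Critical damping c_c = 2√(k·m) = 2√(11400 × 119) = 2329 N·s/m, so ζ = c/c_c = 1030/2329 = 0.4422.
ω_d = ω_n√(1 − ζ²) = 9.788 × √(1 − 0.196) = 8.779 rad/s.
T_d = 2π/ω_d = 0.7157 s.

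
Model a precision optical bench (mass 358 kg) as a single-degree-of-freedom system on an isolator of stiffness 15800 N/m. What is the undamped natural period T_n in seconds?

0.946 s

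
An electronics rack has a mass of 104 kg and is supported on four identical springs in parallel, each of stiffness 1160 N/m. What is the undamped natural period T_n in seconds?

0.941 s

Parallel springs add: k_eq = 4 × 1160 = 4640 N/m.
ω_n = √(k_eq/m) = √(4640/104) = √44.62 = 6.679 rad/s.
T_n = 2π/ω_n = 6.283/6.679 = 0.9407 s.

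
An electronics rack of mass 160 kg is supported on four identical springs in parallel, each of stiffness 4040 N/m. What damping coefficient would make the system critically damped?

3220 N·s/m

Parallel springs add: k_eq = 4 × 4040 = 16160 N/m.
c_c = 2√(k_eq·m) = 2√(16160 × 160) = 2 × 1608 = 3216 N·s/m.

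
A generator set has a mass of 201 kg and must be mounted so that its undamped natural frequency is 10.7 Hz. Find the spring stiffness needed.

908000 N/m

ω_n = 2πf_n = 2π × 10.7 = 67.23 rad/s.
k = m·ω_n² = 201 × 67.23² = 201 × 4520 = 908500 N/m.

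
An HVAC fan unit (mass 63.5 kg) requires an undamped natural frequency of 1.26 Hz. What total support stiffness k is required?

ω_n = 2πf_n = 2π × 1.26 = 7.917 rad/s.
k = m·ω_n² = 63.5 × 7.917² = 63.5 × 62.68 = 3980 N/m.

3980 N/m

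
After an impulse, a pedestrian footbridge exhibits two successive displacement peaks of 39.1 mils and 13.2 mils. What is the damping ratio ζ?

0.170

Logarithmic decrement δ = (1/n)·ln(x₀/x_n) = (1/1)·ln(39.1/13.2) = (1/1)·ln(2.962) = 1.086.
ζ = δ/√(4π² + δ²) = 1.086/√(39.48 + 1.18) = 1.086/6.376 = 0.1703.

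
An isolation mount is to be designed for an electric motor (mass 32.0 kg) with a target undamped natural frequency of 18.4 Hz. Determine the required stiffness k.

428000 N/m

ω_n = 2πf_n = 2π × 18.4 = 115.6 rad/s.
k = m·ω_n² = 32.0 × 115.6² = 32.0 × 13370 = 427700 N/m.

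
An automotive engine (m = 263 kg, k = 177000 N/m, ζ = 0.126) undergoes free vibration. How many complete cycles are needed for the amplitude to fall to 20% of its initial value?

Logarithmic decrement δ = 2πζ/√(1 − ζ²) = 2π × 0.1260/√(1 − 0.0159) = 0.7980.
x_n/x₀ = e^(−nδ) ≤ 0.2; take ln: n ≥ ln(1/0.2)/δ = 1.609/0.7980 = 2.017.
So 3 complete cycles are required.

3 cycles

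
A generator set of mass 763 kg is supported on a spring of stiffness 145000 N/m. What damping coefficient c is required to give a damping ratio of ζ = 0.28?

c_c = 2√(k·m) = 2√(145000 × 763) = 21040 N·s/m.
c = ζ·c_c = 0.28 × 21040 = 5890 N·s/m.

5890 N·s/m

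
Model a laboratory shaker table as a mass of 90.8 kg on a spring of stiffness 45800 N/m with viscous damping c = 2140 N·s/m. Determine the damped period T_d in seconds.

ω_n = √(k/m) = √(45800/90.8) = 22.46 rad/s.
Critical damping c_c = 2√(k·m) = 2√(45800 × 90.8) = 4079 N·s/m, so ζ = c/c_c = 2140/4079 = 0.5247.
ω_d = ω_n√(1 − ζ²) = 22.46 × √(1 − 0.275) = 19.12 rad/s.
T_d = 2π/ω_d = 0.3286 s.

0.329 s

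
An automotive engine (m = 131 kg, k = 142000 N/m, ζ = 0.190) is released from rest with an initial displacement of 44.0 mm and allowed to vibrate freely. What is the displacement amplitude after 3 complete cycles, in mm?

Logarithmic decrement δ = 2πζ/√(1 − ζ²) = 2π × 0.1900/√(1 − 0.0361) = 1.216.
After n cycles, x_n/x₀ = e^(−nδ), so x_3 = 44.0 × e^(−3 × 1.216) = 44.0 × 0.02605 = 1.146 mm.

1.15 mm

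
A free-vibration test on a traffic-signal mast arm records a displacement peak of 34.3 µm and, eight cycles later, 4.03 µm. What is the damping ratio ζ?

0.0426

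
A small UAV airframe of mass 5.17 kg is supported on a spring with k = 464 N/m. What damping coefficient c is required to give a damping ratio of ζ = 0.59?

c_c = 2√(k·m) = 2√(464.0 × 5.17) = 97.96 N·s/m.
c = ζ·c_c = 0.59 × 97.96 = 57.79 N·s/m.

57.8 N·s/m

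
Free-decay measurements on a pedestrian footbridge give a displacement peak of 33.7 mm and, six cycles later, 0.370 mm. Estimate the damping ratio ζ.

Logarithmic decrement δ = (1/n)·ln(x₀/x_n) = (1/6)·ln(33.7/0.370) = (1/6)·ln(91.08) = 0.7520.
ζ = δ/√(4π² + δ²) = 0.7520/√(39.48 + 0.565) = 0.7520/6.328 = 0.1188.

0.119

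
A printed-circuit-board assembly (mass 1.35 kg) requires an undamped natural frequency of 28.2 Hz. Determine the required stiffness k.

42400 N/m

ω_n = 2πf_n = 2π × 28.2 = 177.2 rad/s.
k = m·ω_n² = 1.35 × 177.2² = 1.35 × 31390 = 42380 N/m.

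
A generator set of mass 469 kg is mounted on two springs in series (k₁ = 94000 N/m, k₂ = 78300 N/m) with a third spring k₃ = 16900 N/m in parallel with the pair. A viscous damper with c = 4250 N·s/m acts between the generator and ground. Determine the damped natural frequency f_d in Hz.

1.64 Hz

Series pair: k_s = k₁k₂/(k₁+k₂) = (94000)(78300)/(94000 + 78300) = 42720 N/m. In parallel with k₃: k_eq = 42720 + 16900 = 59620 N/m.
ω_n = √(k_eq/m) = √(59620/469) = 11.27 rad/s.
Critical damping c_c = 2√(k_eq·m) = 2√(59620 × 469) = 10580 N·s/m, so ζ = c/c_c = 4250/10580 = 0.4019.
ω_d = ω_n√(1 − ζ²) = 11.27 × √(1 − 0.161) = 10.32 rad/s.
f_d = ω_d/(2π) = 1.643 Hz.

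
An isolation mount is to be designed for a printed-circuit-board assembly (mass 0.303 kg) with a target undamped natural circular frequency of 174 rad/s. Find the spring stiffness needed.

9170 N/m

k = m·ω_n² = 0.303 × 174.0² = 0.303 × 30280 = 9174 N/m.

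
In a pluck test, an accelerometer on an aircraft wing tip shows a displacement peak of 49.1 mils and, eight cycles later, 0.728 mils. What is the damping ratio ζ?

0.0835

Logarithmic decrement δ = (1/n)·ln(x₀/x_n) = (1/8)·ln(49.1/0.728) = (1/8)·ln(67.45) = 0.5264.
ζ = δ/√(4π² + δ²) = 0.5264/√(39.48 + 0.277) = 0.5264/6.305 = 0.08349.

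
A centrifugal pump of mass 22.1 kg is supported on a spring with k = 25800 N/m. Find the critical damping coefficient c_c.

1510 N·s/m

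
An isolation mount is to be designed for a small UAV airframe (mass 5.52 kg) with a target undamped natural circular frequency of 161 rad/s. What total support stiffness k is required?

k = m·ω_n² = 5.52 × 161.0² = 5.52 × 25920 = 143100 N/m.

143000 N/m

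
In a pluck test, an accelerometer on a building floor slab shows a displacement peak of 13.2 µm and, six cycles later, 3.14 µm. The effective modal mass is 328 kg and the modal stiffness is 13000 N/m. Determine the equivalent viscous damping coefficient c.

157 N·s/m

Logarithmic decrement δ = (1/n)·ln(x₀/x_n) = (1/6)·ln(13.2/3.14) = (1/6)·ln(4.204) = 0.2393.
ζ = δ/√(4π² + δ²) = 0.2393/√(39.48 + 0.0573) = 0.2393/6.288 = 0.03806.
c = ζ · 2√(km) = 0.03806 × 2√(13000 × 328) = 0.03806 × 4130 = 157.2 N·s/m.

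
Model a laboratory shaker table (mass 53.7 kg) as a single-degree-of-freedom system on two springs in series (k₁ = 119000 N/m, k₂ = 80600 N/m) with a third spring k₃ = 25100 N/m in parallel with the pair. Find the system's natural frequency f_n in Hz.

5.87 Hz

Series pair: k_s = k₁k₂/(k₁+k₂) = (119000)(80600)/(119000 + 80600) = 48050 N/m. In parallel with k₃: k_eq = 48050 + 25100 = 73150 N/m.
ω_n = √(k_eq/m) = √(73150/53.7) = √1362 = 36.91 rad/s.
f_n = ω_n/(2π) = 36.91/6.283 = 5.874 Hz.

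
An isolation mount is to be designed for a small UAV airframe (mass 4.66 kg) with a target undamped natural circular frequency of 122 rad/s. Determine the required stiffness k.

k = m·ω_n² = 4.66 × 122.0² = 4.66 × 14880 = 69360 N/m.

69400 N/m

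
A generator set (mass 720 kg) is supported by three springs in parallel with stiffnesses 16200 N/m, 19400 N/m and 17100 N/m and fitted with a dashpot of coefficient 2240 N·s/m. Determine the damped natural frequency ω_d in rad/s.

Parallel springs add: k_eq = 16200 + 19400 + 17100 = 52700 N/m.
ω_n = √(k_eq/m) = √(52700/720) = 8.555 rad/s.
Critical damping c_c = 2√(k_eq·m) = 2√(52700 × 720) = 12320 N·s/m, so ζ = c/c_c = 2240/12320 = 0.1818.
ω_d = ω_n√(1 − ζ²) = 8.555 × √(1 − 0.0331) = 8.413 rad/s.

8.41 rad/s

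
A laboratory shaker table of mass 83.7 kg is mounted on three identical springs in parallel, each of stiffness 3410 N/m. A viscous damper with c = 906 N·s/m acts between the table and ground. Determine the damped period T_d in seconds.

0.652 s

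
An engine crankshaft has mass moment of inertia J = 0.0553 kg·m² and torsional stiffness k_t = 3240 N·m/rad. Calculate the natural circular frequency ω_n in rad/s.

242 rad/s

ω_n = √(k_t/J) = √(3240/0.0553) = √58590 = 242.1 rad/s.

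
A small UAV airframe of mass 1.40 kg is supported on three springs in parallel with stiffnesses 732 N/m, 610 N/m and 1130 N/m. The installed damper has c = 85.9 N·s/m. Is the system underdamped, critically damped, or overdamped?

Parallel springs add: k_eq = 732 + 610 + 1130 = 2472 N/m.
c_c = 2√(k_eq·m) = 117.7 N·s/m; ζ = c/c_c = 85.9/117.7 = 0.730.
Since ζ < 1 the system is underdamped.

underdamped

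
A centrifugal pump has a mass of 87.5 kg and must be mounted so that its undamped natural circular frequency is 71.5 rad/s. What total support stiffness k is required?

k = m·ω_n² = 87.5 × 71.50² = 87.5 × 5112 = 447300 N/m.

447000 N/m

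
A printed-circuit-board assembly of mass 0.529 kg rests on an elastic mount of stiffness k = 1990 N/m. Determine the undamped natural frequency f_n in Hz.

ω_n = √(k/m) = √(1990/0.529) = √3762 = 61.33 rad/s.
f_n = ω_n/(2π) = 61.33/6.283 = 9.762 Hz.

9.76 Hz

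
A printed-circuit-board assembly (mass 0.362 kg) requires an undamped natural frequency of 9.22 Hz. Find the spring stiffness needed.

1210 N/m

ω_n = 2πf_n = 2π × 9.22 = 57.93 rad/s.
k = m·ω_n² = 0.362 × 57.93² = 0.362 × 3356 = 1215 N/m.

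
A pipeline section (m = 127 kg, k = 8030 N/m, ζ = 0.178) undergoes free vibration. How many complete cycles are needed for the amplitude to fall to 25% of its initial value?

Logarithmic decrement δ = 2πζ/√(1 − ζ²) = 2π × 0.1780/√(1 − 0.0317) = 1.137.
x_n/x₀ = e^(−nδ) ≤ 0.25; take ln: n ≥ ln(1/0.25)/δ = 1.386/1.137 = 1.220.
So 2 complete cycles are required.

2 cycles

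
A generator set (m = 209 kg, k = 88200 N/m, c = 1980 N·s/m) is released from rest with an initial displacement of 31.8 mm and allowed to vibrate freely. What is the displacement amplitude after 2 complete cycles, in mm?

ζ = c/(2√(km)) = 1980/(2√(88200 × 209)) = 1980/8587 = 0.2306.
Logarithmic decrement δ = 2πζ/√(1 − ζ²) = 2π × 0.2306/√(1 − 0.0532) = 1.489.
After n cycles, x_n/x₀ = e^(−nδ), so x_2 = 31.8 × e^(−2 × 1.489) = 31.8 × 0.05090 = 1.619 mm.

1.62 mm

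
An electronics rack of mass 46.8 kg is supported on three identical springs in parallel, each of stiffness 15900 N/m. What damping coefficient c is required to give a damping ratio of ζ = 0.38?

1140 N·s/m

Parallel springs add: k_eq = 3 × 15900 = 47700 N/m.
c_c = 2√(k_eq·m) = 2√(47700 × 46.8) = 2988 N·s/m.
c = ζ·c_c = 0.38 × 2988 = 1136 N·s/m.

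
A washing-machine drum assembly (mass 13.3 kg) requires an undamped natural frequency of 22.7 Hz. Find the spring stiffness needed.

ω_n = 2πf_n = 2π × 22.7 = 142.6 rad/s.
k = m·ω_n² = 13.3 × 142.6² = 13.3 × 20340 = 270600 N/m.

271000 N/m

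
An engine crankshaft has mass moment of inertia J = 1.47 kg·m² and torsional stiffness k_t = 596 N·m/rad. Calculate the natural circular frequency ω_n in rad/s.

20.1 rad/s

ω_n = √(k_t/J) = √(596/1.47) = √405.4 = 20.14 rad/s.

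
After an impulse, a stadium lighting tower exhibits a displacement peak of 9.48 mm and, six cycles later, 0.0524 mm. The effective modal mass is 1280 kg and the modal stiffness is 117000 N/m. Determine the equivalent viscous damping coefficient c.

Logarithmic decrement δ = (1/n)·ln(x₀/x_n) = (1/6)·ln(9.48/0.0524) = (1/6)·ln(180.9) = 0.8663.
ζ = δ/√(4π² + δ²) = 0.8663/√(39.48 + 0.751) = 0.8663/6.343 = 0.1366.
c = ζ · 2√(km) = 0.1366 × 2√(117000 × 1280) = 0.1366 × 24480 = 3343 N·s/m.

3340 N·s/m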